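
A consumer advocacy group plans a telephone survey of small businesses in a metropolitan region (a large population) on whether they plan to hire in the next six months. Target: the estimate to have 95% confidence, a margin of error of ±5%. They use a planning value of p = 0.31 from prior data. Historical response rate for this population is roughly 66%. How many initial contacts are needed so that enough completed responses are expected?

499

For 95% confidence, z = 1.960.
Completed interviews needed: n₀ = 1.960² × 0.2139 / 0.050² ≈ 328.69 → 329.
At a 66% response rate, contacts needed = 329 / 0.66 ≈ 498.48 → 499.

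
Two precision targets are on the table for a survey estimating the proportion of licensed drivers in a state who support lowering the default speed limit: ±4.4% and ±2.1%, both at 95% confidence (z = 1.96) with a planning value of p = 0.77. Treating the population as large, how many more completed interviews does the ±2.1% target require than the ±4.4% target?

At ±4.4%: n = 1.96² × 0.1771 / 0.044² ≈ 351.42 → 352.
At ±2.1%: n = 1.96² × 0.1771 / 0.021² ≈ 1542.74 → 1543.
Additional respondents: 1543 − 352 = 1191.

1191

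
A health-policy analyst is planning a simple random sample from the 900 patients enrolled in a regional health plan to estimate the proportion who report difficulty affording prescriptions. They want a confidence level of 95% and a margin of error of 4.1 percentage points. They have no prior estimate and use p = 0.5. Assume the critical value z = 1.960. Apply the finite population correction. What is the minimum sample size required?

350

Unadjusted: n₀ = 1.960² × 0.50 × 0.50 / 0.041² ≈ 571.33, so n₀ = 572.
Finite population correction with N = 900: n = n₀ / (1 + (n₀−1)/N) = 572 / (1 + 571/900) = 572 / 1.6344 ≈ 349.97.
Rounding up, n = 350.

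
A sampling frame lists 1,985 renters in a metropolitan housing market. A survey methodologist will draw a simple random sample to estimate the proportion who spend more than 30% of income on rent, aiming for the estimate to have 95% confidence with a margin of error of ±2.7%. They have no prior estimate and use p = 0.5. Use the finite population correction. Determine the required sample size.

For 95% confidence, z = 1.960.
Unadjusted: n₀ = 1.960² × 0.50 × 0.50 / 0.027² ≈ 1317.42, so n₀ = 1318.
Finite population correction with N = 1,985: n = n₀ / (1 + (n₀−1)/N) = 1318 / (1 + 1317/1985) = 1318 / 1.6635 ≈ 792.32.
Rounding up, n = 793.

793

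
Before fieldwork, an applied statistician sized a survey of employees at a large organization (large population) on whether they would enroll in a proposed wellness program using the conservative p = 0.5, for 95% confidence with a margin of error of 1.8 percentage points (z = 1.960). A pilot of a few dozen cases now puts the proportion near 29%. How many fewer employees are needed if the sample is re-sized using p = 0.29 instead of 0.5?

Conservative (p = 0.5): n = 1.960² × 0.25 / 0.018² ≈ 2964.20 → 2965.
Using p = 0.29: p(1−p) = 0.2059, so n = 1.960² × 0.2059 / 0.018² ≈ 2441.31 → 2442.
Reduction: 2965 − 2442 = 523.

523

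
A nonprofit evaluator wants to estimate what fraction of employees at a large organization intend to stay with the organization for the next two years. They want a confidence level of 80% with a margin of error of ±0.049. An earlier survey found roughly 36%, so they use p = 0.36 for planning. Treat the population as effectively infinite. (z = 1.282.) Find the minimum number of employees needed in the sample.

With p = 0.36, p(1−p) = 0.2304.
n = z²·p(1−p)/E² = 1.282² × 0.2304 / 0.049² = 1.6435 × 0.2304 / 0.002401 ≈ 157.71.
Rounding up gives n = 158.

158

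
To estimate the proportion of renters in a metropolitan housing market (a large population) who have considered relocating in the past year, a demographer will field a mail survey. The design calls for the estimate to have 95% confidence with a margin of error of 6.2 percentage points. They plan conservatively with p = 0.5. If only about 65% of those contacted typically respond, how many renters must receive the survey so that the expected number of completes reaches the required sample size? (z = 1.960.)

Completed interviews needed: n₀ = 1.960² × 0.2500 / 0.062² ≈ 249.84 → 250.
At a 65% response rate, contacts needed = 250 / 0.65 ≈ 384.62 → 385.

385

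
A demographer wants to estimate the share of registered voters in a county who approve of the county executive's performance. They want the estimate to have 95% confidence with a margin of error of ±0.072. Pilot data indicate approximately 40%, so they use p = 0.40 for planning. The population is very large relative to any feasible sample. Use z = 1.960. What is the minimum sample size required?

178

With p = 0.40, p(1−p) = 0.2400.
n = z²·p(1−p)/E² = 1.960² × 0.2400 / 0.072² = 3.8416 × 0.2400 / 0.005184 ≈ 177.85.
Rounding up gives n = 178.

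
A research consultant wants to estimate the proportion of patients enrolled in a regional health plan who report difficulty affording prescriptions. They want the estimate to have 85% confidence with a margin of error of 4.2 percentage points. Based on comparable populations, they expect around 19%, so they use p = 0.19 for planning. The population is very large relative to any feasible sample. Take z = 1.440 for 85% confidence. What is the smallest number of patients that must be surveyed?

With p = 0.19, p(1−p) = 0.1539.
n = z²·p(1−p)/E² = 1.440² × 0.1539 / 0.042² = 2.0736 × 0.1539 / 0.001764 ≈ 180.91.
Rounding up gives n = 181.

181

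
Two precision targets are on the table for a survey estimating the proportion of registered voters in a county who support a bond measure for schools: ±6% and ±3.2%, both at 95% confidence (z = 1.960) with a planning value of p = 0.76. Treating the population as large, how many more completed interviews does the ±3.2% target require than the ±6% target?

490

At ±6%: n = 1.960² × 0.1824 / 0.060² ≈ 194.64 → 195.
At ±3.2%: n = 1.960² × 0.1824 / 0.032² ≈ 684.28 → 685.
Additional respondents: 685 − 195 = 490.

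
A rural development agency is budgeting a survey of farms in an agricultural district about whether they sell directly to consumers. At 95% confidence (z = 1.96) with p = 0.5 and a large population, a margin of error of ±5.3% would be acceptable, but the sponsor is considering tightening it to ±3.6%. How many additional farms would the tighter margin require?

400

At ±5.3%: n = 1.96² × 0.2500 / 0.053² ≈ 341.90 → 342.
At ±3.6%: n = 1.96² × 0.2500 / 0.036² ≈ 741.05 → 742.
Additional respondents: 742 − 342 = 400.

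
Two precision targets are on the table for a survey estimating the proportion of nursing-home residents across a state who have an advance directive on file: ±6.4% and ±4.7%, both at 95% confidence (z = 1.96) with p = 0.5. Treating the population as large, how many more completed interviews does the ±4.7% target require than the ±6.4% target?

At ±6.4%: n = 1.96² × 0.2500 / 0.064² ≈ 234.47 → 235.
At ±4.7%: n = 1.96² × 0.2500 / 0.047² ≈ 434.77 → 435.
Additional respondents: 435 − 235 = 200.

200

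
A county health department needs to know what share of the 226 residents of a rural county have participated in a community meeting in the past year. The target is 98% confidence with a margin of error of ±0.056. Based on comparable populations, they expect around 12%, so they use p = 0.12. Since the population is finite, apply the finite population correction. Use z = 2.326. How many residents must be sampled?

Unadjusted: n₀ = 2.326² × 0.12 × 0.88 / 0.056² ≈ 182.18, so n₀ = 183.
Finite population correction with N = 226: n = n₀ / (1 + (n₀−1)/N) = 183 / (1 + 182/226) = 183 / 1.8053 ≈ 101.37.
Rounding up, n = 102.

102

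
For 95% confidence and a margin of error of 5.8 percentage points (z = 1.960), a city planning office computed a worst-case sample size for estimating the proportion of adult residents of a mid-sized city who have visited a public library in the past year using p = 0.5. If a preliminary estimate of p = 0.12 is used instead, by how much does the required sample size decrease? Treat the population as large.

Conservative (p = 0.5): n = 1.960² × 0.25 / 0.058² ≈ 285.49 → 286.
Using p = 0.12: p(1−p) = 0.1056, so n = 1.960² × 0.1056 / 0.058² ≈ 120.59 → 121.
Reduction: 286 − 121 = 165.

165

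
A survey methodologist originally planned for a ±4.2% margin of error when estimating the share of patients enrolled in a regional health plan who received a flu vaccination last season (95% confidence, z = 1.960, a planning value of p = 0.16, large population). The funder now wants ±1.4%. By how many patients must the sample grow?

At ±4.2%: n = 1.960² × 0.1344 / 0.042² ≈ 292.69 → 293.
At ±1.4%: n = 1.960² × 0.1344 / 0.014² ≈ 2634.24 → 2635.
Additional respondents: 2635 − 293 = 2342.

2342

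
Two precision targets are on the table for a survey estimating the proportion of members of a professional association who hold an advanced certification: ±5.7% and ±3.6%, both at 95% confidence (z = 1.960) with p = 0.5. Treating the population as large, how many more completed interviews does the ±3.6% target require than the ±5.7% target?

446

At ±5.7%: n = 1.960² × 0.2500 / 0.057² ≈ 295.60 → 296.
At ±3.6%: n = 1.960² × 0.2500 / 0.036² ≈ 741.05 → 742.
Additional respondents: 742 − 296 = 446.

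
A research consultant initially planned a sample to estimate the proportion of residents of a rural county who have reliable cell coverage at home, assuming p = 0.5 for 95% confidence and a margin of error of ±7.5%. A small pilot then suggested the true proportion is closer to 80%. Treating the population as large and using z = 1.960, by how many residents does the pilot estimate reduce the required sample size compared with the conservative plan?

61

Conservative (p = 0.5): n = 1.960² × 0.25 / 0.075² ≈ 170.74 → 171.
Using p = 0.80: p(1−p) = 0.1600, so n = 1.960² × 0.1600 / 0.075² ≈ 109.27 → 110.
Reduction: 171 − 110 = 61.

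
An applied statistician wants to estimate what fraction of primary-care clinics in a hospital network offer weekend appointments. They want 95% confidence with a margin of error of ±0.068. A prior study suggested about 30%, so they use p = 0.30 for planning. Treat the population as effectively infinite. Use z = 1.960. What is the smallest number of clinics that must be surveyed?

175

With p = 0.30, p(1−p) = 0.2100.
n = z²·p(1−p)/E² = 1.960² × 0.2100 / 0.068² = 3.8416 × 0.2100 / 0.004624 ≈ 174.47.
Rounding up gives n = 175.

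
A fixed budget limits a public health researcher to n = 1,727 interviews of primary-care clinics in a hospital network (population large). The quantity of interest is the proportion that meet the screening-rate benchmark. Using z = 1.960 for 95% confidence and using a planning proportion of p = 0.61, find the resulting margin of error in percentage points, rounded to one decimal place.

2.3

SE(p̂) = √[p(1−p)/n] = √[0.2379/1727] = 0.01174.
E = z × SE = 1.960 × 0.01174 = 0.02300, or 2.3 percentage points.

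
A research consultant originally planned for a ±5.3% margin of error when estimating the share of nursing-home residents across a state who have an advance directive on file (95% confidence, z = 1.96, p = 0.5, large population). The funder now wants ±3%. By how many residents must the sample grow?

At ±5.3%: n = 1.96² × 0.2500 / 0.053² ≈ 341.90 → 342.
At ±3%: n = 1.96² × 0.2500 / 0.030² ≈ 1067.11 → 1068.
Additional respondents: 1068 − 342 = 726.

726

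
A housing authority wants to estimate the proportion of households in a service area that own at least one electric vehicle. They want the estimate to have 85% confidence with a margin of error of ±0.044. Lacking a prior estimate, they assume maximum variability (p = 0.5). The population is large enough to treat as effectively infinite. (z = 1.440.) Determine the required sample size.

With p = 0.5, p(1−p) = 0.25.
n = z²·p(1−p)/E² = 1.440² × 0.2500 / 0.044² = 2.0736 × 0.2500 / 0.001936 ≈ 267.77.
Rounding up gives n = 268.

268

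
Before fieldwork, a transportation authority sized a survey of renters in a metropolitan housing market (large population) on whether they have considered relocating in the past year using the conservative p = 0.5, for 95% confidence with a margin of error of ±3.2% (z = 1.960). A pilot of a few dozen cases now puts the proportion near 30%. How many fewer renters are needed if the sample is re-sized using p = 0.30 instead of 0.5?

150

Conservative (p = 0.5): n = 1.960² × 0.25 / 0.032² ≈ 937.89 → 938.
Using p = 0.30: p(1−p) = 0.2100, so n = 1.960² × 0.2100 / 0.032² ≈ 787.83 → 788.
Reduction: 938 − 788 = 150.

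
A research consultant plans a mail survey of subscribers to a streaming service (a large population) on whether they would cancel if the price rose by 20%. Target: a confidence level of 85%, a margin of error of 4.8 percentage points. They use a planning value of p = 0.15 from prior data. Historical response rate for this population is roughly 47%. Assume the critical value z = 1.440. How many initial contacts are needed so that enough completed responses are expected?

245

Completed interviews needed: n₀ = 1.440² × 0.1275 / 0.048² ≈ 114.75 → 115.
At a 47% response rate, contacts needed = 115 / 0.47 ≈ 244.68 → 245.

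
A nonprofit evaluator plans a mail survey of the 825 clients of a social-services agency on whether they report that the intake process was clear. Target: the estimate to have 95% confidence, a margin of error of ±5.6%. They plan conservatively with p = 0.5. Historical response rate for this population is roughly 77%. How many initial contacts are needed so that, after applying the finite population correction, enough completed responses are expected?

291

For 95% confidence, z = 1.96.
Completed interviews needed (unadjusted): n₀ = 1.96² × 0.2500 / 0.056² ≈ 306.25 → 307.
FPC for N = 825: n = 307 / (1 + 306/825) = 307 / 1.3709 ≈ 223.94 → 224.
At a 77% response rate, contacts needed = 224 / 0.77 ≈ 290.91 → 291.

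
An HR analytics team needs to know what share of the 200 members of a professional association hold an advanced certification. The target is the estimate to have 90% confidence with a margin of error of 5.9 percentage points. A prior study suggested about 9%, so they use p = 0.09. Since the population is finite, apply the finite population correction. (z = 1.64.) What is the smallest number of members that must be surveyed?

49

Unadjusted: n₀ = 1.64² × 0.09 × 0.91 / 0.059² ≈ 63.28, so n₀ = 64.
Finite population correction with N = 200: n = n₀ / (1 + (n₀−1)/N) = 64 / (1 + 63/200) = 64 / 1.3150 ≈ 48.67.
Rounding up, n = 49.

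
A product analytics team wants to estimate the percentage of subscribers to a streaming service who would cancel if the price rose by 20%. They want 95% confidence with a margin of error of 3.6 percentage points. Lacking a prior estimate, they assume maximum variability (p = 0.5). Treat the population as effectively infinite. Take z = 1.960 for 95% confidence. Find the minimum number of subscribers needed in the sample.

742

With p = 0.5, p(1−p) = 0.25.
n = z²·p(1−p)/E² = 1.960² × 0.2500 / 0.036² = 3.8416 × 0.2500 / 0.001296 ≈ 741.05.
Rounding up gives n = 742.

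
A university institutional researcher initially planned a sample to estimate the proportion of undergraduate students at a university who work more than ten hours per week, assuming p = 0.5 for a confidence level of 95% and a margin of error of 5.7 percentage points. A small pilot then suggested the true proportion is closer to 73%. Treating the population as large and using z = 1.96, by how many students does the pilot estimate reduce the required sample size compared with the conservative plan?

Conservative (p = 0.5): n = 1.96² × 0.25 / 0.057² ≈ 295.60 → 296.
Using p = 0.73: p(1−p) = 0.1971, so n = 1.96² × 0.1971 / 0.057² ≈ 233.05 → 234.
Reduction: 296 − 234 = 62.

62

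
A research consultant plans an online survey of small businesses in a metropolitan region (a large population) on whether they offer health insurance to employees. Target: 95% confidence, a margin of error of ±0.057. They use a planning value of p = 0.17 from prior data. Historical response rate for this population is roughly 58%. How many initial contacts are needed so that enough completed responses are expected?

288

For 95% confidence, z = 1.96.
Completed interviews needed: n₀ = 1.96² × 0.1411 / 0.057² ≈ 166.84 → 167.
At a 58% response rate, contacts needed = 167 / 0.58 ≈ 287.93 → 288.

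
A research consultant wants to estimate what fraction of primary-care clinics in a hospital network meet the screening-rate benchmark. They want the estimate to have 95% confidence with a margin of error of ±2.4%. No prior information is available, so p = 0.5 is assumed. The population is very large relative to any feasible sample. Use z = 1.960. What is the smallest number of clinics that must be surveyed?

1668

With p = 0.5, p(1−p) = 0.25.
n = z²·p(1−p)/E² = 1.960² × 0.2500 / 0.024² = 3.8416 × 0.2500 / 0.000576 ≈ 1667.36.
Rounding up gives n = 1668.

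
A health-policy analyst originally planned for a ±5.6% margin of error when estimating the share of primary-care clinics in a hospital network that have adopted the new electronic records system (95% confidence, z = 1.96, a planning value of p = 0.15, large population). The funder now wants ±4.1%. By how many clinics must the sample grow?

135

At ±5.6%: n = 1.96² × 0.1275 / 0.056² ≈ 156.19 → 157.
At ±4.1%: n = 1.96² × 0.1275 / 0.041² ≈ 291.38 → 292.
Additional respondents: 292 − 157 = 135.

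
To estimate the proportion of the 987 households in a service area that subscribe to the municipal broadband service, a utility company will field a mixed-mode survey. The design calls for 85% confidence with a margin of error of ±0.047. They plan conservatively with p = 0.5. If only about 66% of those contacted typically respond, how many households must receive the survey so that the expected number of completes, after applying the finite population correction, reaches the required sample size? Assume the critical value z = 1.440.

Completed interviews needed (unadjusted): n₀ = 1.440² × 0.2500 / 0.047² ≈ 234.68 → 235.
FPC for N = 987: n = 235 / (1 + 234/987) = 235 / 1.2371 ≈ 189.96 → 190.
At a 66% response rate, contacts needed = 190 / 0.66 ≈ 287.88 → 288.

288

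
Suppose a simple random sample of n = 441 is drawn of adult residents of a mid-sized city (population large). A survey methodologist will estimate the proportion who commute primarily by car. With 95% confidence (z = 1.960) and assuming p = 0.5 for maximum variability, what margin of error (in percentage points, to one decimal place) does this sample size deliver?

SE(p̂) = √[p(1−p)/n] = √[0.2500/441] = 0.02381.
E = z × SE = 1.960 × 0.02381 = 0.04667, or 4.7 percentage points.

4.7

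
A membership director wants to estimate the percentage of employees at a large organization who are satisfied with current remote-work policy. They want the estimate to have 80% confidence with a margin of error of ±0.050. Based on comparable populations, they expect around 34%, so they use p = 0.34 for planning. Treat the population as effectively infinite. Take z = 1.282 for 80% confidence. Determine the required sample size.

With p = 0.34, p(1−p) = 0.2244.
n = z²·p(1−p)/E² = 1.282² × 0.2244 / 0.050² = 1.6435 × 0.2244 / 0.002500 ≈ 147.52.
Rounding up gives n = 148.

148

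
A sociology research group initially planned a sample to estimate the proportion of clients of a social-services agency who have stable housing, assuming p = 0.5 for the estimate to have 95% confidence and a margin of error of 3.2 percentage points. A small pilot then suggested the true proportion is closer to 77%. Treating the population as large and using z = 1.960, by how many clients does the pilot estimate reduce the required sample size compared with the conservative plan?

273

Conservative (p = 0.5): n = 1.960² × 0.25 / 0.032² ≈ 937.89 → 938.
Using p = 0.77: p(1−p) = 0.1771, so n = 1.960² × 0.1771 / 0.032² ≈ 664.40 → 665.
Reduction: 938 − 665 = 273.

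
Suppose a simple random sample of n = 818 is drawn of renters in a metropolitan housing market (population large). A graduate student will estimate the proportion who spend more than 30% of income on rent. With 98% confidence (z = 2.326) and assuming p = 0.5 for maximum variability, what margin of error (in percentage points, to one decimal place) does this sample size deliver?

SE(p̂) = √[p(1−p)/n] = √[0.2500/818] = 0.01748.
E = z × SE = 2.326 × 0.01748 = 0.04066, or 4.1 percentage points.

4.1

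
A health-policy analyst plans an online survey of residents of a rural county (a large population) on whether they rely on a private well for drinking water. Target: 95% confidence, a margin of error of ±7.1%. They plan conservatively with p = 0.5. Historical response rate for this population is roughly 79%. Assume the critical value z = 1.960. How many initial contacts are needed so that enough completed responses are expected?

Completed interviews needed: n₀ = 1.960² × 0.2500 / 0.071² ≈ 190.52 → 191.
At a 79% response rate, contacts needed = 191 / 0.79 ≈ 241.77 → 242.

242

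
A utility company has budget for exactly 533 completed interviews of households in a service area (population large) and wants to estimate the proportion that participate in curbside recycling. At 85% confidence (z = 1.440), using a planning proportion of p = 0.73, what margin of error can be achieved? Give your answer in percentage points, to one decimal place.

SE(p̂) = √[p(1−p)/n] = √[0.1971/533] = 0.01923.
E = z × SE = 1.440 × 0.01923 = 0.02769, or 2.8 percentage points.

2.8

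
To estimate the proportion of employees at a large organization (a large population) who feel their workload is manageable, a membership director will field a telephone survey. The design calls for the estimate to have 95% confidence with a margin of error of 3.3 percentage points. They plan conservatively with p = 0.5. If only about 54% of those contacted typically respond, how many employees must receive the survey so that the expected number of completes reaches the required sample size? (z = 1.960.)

Completed interviews needed: n₀ = 1.960² × 0.2500 / 0.033² ≈ 881.91 → 882.
At a 54% response rate, contacts needed = 882 / 0.54 ≈ 1633.33 → 1634.

1634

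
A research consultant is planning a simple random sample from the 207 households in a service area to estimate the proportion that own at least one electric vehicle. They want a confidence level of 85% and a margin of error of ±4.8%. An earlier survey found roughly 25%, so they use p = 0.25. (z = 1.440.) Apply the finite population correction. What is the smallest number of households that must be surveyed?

94

Unadjusted: n₀ = 1.440² × 0.25 × 0.75 / 0.048² ≈ 168.75, so n₀ = 169.
Finite population correction with N = 207: n = n₀ / (1 + (n₀−1)/N) = 169 / (1 + 168/207) = 169 / 1.8116 ≈ 93.29.
Rounding up, n = 94.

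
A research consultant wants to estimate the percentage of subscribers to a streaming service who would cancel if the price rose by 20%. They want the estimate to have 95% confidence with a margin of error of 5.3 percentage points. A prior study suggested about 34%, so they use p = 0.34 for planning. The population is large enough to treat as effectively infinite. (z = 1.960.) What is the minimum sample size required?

307

With p = 0.34, p(1−p) = 0.2244.
n = z²·p(1−p)/E² = 1.960² × 0.2244 / 0.053² = 3.8416 × 0.2244 / 0.002809 ≈ 306.89.
Rounding up gives n = 307.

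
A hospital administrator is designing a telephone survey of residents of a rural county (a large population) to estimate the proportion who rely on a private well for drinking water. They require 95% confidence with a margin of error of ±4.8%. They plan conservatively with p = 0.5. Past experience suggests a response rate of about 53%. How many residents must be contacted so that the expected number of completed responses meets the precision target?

787

For 95% confidence, z = 1.960.
Completed interviews needed: n₀ = 1.960² × 0.2500 / 0.048² ≈ 416.84 → 417.
At a 53% response rate, contacts needed = 417 / 0.53 ≈ 786.79 → 787.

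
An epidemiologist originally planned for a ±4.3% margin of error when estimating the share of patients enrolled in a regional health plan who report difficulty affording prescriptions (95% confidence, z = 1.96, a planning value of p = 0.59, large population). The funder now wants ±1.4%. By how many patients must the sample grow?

4239

At ±4.3%: n = 1.96² × 0.2419 / 0.043² ≈ 502.59 → 503.
At ±1.4%: n = 1.96² × 0.2419 / 0.014² ≈ 4741.24 → 4742.
Additional respondents: 4742 − 503 = 4239.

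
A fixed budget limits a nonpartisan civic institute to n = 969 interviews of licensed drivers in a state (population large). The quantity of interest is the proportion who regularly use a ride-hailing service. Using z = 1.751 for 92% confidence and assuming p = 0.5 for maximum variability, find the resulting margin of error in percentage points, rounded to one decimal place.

SE(p̂) = √[p(1−p)/n] = √[0.2500/969] = 0.01606.
E = z × SE = 1.751 × 0.01606 = 0.02813, or 2.8 percentage points.

2.8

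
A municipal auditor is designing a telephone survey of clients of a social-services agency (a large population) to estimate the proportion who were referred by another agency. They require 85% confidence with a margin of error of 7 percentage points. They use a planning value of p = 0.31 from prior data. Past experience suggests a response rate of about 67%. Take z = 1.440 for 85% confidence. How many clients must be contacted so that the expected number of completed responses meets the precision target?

136

Completed interviews needed: n₀ = 1.440² × 0.2139 / 0.070² ≈ 90.52 → 91.
At a 67% response rate, contacts needed = 91 / 0.67 ≈ 135.82 → 136.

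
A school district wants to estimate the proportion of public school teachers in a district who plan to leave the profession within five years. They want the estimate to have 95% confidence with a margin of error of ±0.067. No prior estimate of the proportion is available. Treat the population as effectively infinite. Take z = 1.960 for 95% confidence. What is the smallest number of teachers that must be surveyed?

With no prior estimate, use p = 0.5, giving p(1−p) = 0.25.
n = z²·p(1−p)/E² = 1.960² × 0.2500 / 0.067² = 3.8416 × 0.2500 / 0.004489 ≈ 213.95.
Rounding up gives n = 214.

214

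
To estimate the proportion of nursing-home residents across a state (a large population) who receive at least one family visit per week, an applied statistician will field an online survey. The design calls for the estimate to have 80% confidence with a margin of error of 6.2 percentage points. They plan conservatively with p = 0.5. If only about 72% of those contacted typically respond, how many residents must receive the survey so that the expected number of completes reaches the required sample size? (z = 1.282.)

149

Completed interviews needed: n₀ = 1.282² × 0.2500 / 0.062² ≈ 106.89 → 107.
At a 72% response rate, contacts needed = 107 / 0.72 ≈ 148.61 → 149.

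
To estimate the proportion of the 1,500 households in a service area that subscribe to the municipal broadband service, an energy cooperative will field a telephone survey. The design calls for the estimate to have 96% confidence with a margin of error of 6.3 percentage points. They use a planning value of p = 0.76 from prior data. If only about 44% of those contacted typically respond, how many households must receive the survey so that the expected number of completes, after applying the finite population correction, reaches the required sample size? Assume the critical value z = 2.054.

391

Completed interviews needed (unadjusted): n₀ = 2.054² × 0.1824 / 0.063² ≈ 193.89 → 194.
FPC for N = 1,500: n = 194 / (1 + 193/1500) = 194 / 1.1287 ≈ 171.88 → 172.
At a 44% response rate, contacts needed = 172 / 0.44 ≈ 390.91 → 391.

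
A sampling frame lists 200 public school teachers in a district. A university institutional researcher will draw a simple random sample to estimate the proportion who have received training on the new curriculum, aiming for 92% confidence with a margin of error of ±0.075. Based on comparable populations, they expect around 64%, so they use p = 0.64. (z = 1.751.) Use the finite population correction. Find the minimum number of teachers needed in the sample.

78

Unadjusted: n₀ = 1.751² × 0.64 × 0.36 / 0.075² ≈ 125.58, so n₀ = 126.
Finite population correction with N = 200: n = n₀ / (1 + (n₀−1)/N) = 126 / (1 + 125/200) = 126 / 1.6250 ≈ 77.54.
Rounding up, n = 78.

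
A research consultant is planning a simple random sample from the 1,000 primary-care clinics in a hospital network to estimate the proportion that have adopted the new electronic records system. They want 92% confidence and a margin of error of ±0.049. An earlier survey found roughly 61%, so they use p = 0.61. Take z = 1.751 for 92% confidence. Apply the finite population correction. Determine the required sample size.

234

Unadjusted: n₀ = 1.751² × 0.61 × 0.39 / 0.049² ≈ 303.79, so n₀ = 304.
Finite population correction with N = 1,000: n = n₀ / (1 + (n₀−1)/N) = 304 / (1 + 303/1000) = 304 / 1.3030 ≈ 233.31.
Rounding up, n = 234.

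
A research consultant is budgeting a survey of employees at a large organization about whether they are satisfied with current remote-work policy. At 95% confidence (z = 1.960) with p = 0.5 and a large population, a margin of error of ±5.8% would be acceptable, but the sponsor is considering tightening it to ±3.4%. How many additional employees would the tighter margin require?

545

At ±5.8%: n = 1.960² × 0.2500 / 0.058² ≈ 285.49 → 286.
At ±3.4%: n = 1.960² × 0.2500 / 0.034² ≈ 830.80 → 831.
Additional respondents: 831 − 286 = 545.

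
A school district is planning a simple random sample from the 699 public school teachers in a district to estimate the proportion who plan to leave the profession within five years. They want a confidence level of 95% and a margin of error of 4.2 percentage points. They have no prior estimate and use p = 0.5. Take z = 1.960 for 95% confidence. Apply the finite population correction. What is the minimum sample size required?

Unadjusted: n₀ = 1.960² × 0.50 × 0.50 / 0.042² ≈ 544.44, so n₀ = 545.
Finite population correction with N = 699: n = n₀ / (1 + (n₀−1)/N) = 545 / (1 + 544/699) = 545 / 1.7783 ≈ 306.48.
Rounding up, n = 307.

307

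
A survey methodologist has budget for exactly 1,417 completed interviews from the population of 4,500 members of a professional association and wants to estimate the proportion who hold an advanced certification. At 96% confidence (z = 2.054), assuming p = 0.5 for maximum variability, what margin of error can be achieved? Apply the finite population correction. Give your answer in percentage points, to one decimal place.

2.3

Finite-population factor: (N−n)/(N−1) = (4500−1417)/(4500−1) = 0.6853.
SE(p̂) = √[p(1−p)/n · (N−n)/(N−1)] = √[0.2500/1417 × 0.6853] = 0.01100.
E = z × SE = 2.054 × 0.01100 = 0.02258 ≈ 2.3 percentage points.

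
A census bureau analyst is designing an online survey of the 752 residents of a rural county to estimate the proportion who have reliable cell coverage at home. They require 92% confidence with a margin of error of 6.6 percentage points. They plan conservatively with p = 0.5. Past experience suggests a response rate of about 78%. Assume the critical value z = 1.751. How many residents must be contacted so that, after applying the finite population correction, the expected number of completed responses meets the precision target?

184

Completed interviews needed (unadjusted): n₀ = 1.751² × 0.2500 / 0.066² ≈ 175.96 → 176.
FPC for N = 752: n = 176 / (1 + 175/752) = 176 / 1.2327 ≈ 142.77 → 143.
At a 78% response rate, contacts needed = 143 / 0.78 ≈ 183.33 → 184.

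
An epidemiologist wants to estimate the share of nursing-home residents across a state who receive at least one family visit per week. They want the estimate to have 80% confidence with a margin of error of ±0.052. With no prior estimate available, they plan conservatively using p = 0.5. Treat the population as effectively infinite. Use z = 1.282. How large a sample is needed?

With p = 0.5, p(1−p) = 0.25.
n = z²·p(1−p)/E² = 1.282² × 0.2500 / 0.052² = 1.6435 × 0.2500 / 0.002704 ≈ 151.95.
Rounding up gives n = 152.

152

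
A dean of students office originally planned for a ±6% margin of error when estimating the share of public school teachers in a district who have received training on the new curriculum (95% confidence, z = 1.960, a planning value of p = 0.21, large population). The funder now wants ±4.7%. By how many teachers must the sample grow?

111

At ±6%: n = 1.960² × 0.1659 / 0.060² ≈ 177.03 → 178.
At ±4.7%: n = 1.960² × 0.1659 / 0.047² ≈ 288.51 → 289.
Additional respondents: 289 − 178 = 111.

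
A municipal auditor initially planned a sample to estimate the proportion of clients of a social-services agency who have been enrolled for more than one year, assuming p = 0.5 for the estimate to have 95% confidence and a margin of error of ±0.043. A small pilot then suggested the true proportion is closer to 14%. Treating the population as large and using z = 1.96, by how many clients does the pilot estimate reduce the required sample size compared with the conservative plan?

269

Conservative (p = 0.5): n = 1.96² × 0.25 / 0.043² ≈ 519.42 → 520.
Using p = 0.14: p(1−p) = 0.1204, so n = 1.96² × 0.1204 / 0.043² ≈ 250.15 → 251.
Reduction: 520 − 251 = 269.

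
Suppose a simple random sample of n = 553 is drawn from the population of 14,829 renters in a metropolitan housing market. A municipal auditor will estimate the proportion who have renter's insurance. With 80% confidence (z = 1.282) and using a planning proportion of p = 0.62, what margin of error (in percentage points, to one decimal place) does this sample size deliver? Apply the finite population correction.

Finite-population factor: (N−n)/(N−1) = (14829−553)/(14829−1) = 0.9628.
SE(p̂) = √[p(1−p)/n · (N−n)/(N−1)] = √[0.2356/553 × 0.9628] = 0.02025.
E = z × SE = 1.282 × 0.02025 = 0.02596 ≈ 2.6 percentage points.

2.6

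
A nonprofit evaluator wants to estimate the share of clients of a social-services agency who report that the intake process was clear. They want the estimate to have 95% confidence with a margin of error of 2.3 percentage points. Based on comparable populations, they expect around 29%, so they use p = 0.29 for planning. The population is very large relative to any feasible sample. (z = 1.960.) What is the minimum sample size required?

With p = 0.29, p(1−p) = 0.2059.
n = z²·p(1−p)/E² = 1.960² × 0.2059 / 0.023² = 3.8416 × 0.2059 / 0.000529 ≈ 1495.25.
Rounding up gives n = 1496.

1496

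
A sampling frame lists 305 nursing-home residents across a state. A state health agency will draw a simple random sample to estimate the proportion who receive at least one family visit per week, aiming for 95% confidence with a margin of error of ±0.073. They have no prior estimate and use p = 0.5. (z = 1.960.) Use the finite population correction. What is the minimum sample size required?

114

Unadjusted: n₀ = 1.960² × 0.50 × 0.50 / 0.073² ≈ 180.22, so n₀ = 181.
Finite population correction with N = 305: n = n₀ / (1 + (n₀−1)/N) = 181 / (1 + 180/305) = 181 / 1.5902 ≈ 113.82.
Rounding up, n = 114.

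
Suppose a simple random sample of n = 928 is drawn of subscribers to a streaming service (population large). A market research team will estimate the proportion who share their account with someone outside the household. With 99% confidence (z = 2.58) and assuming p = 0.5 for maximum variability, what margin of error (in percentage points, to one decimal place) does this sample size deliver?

SE(p̂) = √[p(1−p)/n] = √[0.2500/928] = 0.01641.
E = z × SE = 2.58 × 0.01641 = 0.04235, or 4.2 percentage points.

4.2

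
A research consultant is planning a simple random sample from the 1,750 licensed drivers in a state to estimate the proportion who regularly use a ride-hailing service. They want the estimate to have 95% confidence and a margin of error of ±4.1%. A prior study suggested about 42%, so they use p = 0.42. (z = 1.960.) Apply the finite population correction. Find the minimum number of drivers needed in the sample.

Unadjusted: n₀ = 1.960² × 0.42 × 0.58 / 0.041² ≈ 556.70, so n₀ = 557.
Finite population correction with N = 1,750: n = n₀ / (1 + (n₀−1)/N) = 557 / (1 + 556/1750) = 557 / 1.3177 ≈ 422.70.
Rounding up, n = 423.

423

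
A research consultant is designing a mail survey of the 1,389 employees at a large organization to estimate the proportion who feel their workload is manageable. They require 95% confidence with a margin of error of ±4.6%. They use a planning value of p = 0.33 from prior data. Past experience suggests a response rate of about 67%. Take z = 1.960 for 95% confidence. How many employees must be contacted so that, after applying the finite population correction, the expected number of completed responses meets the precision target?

Completed interviews needed (unadjusted): n₀ = 1.960² × 0.2211 / 0.046² ≈ 401.41 → 402.
FPC for N = 1,389: n = 402 / (1 + 401/1389) = 402 / 1.2887 ≈ 311.94 → 312.
At a 67% response rate, contacts needed = 312 / 0.67 ≈ 465.67 → 466.

466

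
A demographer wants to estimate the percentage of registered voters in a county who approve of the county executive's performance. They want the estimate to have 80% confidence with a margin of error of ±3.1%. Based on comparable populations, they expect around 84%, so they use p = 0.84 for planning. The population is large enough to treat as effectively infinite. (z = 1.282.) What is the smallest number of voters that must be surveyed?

230

With p = 0.84, p(1−p) = 0.1344.
n = z²·p(1−p)/E² = 1.282² × 0.1344 / 0.031² = 1.6435 × 0.1344 / 0.000961 ≈ 229.85.
Rounding up gives n = 230.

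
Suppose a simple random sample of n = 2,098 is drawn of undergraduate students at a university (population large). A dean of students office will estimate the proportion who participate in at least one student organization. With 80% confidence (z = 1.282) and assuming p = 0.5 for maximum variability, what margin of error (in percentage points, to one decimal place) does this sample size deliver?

SE(p̂) = √[p(1−p)/n] = √[0.2500/2098] = 0.01092.
E = z × SE = 1.282 × 0.01092 = 0.01399, or 1.4 percentage points.

1.4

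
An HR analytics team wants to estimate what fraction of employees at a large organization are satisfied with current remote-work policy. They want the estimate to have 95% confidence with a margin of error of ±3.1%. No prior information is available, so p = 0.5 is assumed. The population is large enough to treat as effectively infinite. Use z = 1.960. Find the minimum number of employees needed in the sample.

With p = 0.5, p(1−p) = 0.25.
n = z²·p(1−p)/E² = 1.960² × 0.2500 / 0.031² = 3.8416 × 0.2500 / 0.000961 ≈ 999.38.
Rounding up gives n = 1000.

1000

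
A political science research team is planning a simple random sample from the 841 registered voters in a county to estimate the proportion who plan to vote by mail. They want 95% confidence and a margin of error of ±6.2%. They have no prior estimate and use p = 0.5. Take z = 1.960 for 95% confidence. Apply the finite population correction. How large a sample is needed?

193

Unadjusted: n₀ = 1.960² × 0.50 × 0.50 / 0.062² ≈ 249.84, so n₀ = 250.
Finite population correction with N = 841: n = n₀ / (1 + (n₀−1)/N) = 250 / (1 + 249/841) = 250 / 1.2961 ≈ 192.89.
Rounding up, n = 193.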